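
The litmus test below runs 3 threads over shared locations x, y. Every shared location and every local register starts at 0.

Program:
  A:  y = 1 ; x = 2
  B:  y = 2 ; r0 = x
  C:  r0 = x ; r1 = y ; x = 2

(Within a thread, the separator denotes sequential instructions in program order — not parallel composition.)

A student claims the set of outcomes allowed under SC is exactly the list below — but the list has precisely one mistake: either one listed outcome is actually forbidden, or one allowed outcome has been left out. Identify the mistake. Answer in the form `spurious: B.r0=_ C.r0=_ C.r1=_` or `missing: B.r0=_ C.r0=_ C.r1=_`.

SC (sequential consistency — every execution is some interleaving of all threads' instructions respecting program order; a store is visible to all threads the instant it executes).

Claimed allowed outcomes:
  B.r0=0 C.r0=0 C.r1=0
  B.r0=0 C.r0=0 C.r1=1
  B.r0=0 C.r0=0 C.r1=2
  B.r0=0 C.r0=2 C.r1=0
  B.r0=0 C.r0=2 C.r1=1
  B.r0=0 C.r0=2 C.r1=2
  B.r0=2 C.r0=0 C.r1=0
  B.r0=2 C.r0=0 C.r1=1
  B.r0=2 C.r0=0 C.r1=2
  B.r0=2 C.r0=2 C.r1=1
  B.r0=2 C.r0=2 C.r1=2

spurious: B.r0=0 C.r0=2 C.r1=0

outcome vector order: (B.r0,C.r0,C.r1)
under SC → (0,0,0), (0,0,1), (0,0,2), (0,2,1), (0,2,2), (2,0,0), (2,0,1), (2,0,2), (2,2,1), (2,2,2)
claimed∖SC = {(0,2,0)}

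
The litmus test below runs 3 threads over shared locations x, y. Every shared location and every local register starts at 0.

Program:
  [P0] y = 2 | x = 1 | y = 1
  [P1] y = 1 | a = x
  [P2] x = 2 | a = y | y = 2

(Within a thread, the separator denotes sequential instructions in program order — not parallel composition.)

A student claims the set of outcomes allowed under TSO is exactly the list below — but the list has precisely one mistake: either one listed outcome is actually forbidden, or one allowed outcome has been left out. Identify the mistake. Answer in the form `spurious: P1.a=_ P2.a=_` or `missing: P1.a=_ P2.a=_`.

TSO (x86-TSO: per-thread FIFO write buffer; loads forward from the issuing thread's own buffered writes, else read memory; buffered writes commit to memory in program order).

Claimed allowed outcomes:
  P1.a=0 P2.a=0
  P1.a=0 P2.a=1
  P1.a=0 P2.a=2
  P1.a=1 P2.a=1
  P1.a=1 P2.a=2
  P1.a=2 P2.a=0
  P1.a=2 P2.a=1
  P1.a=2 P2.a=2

missing: P1.a=1 P2.a=0

outcome vector order: (P1.a,P2.a)
TSO: 9 outcomes — {00 01 02 10 11 12 20 21 22}
TSO∖claimed = {10}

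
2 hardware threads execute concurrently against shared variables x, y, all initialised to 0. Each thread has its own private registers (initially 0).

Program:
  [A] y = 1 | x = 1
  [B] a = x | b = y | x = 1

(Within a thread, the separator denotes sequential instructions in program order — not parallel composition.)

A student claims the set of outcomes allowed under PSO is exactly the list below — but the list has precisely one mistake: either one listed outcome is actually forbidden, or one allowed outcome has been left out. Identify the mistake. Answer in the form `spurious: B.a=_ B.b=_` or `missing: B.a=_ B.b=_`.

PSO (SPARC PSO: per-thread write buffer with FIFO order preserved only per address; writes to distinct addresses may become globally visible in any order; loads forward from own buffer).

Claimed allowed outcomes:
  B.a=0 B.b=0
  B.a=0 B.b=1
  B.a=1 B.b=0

outcome vector order: (B.a,B.b)
PSO (4): 0/0, 0/1, 1/0, 1/1
PSO∖claimed = {1/1}

missing: B.a=1 B.b=1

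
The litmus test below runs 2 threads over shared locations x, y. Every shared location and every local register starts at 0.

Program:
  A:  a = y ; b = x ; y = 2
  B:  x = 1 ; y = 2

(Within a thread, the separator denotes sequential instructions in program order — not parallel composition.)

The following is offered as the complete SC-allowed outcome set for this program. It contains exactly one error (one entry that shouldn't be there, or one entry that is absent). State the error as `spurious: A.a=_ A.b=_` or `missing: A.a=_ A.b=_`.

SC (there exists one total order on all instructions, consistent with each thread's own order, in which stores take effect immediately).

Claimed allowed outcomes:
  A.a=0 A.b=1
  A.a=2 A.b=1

missing: A.a=0 A.b=0

outcome vector order: (A.a,A.b)
[SC] allowed = {0/0 0/1 2/1}
SC∖claimed = {0/0}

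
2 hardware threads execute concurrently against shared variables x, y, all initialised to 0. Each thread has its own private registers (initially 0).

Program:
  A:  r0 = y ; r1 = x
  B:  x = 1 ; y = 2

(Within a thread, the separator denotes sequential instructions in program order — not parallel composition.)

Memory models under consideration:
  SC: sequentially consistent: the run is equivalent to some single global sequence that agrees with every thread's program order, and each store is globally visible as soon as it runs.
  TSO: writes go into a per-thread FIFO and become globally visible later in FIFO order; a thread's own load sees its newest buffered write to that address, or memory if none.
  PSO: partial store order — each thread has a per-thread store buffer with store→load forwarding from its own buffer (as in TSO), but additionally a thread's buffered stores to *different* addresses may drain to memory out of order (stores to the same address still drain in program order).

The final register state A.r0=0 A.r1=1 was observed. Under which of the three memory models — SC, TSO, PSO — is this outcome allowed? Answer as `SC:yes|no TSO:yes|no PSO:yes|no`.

outcome vector order: (A.r0,A.r1)
under SC → 00; 01; 21
under TSO → 00; 01; 21
under PSO → 00; 01; 20; 21
target 01 ∈ {SC,TSO,PSO}

SC:yes TSO:yes PSO:yes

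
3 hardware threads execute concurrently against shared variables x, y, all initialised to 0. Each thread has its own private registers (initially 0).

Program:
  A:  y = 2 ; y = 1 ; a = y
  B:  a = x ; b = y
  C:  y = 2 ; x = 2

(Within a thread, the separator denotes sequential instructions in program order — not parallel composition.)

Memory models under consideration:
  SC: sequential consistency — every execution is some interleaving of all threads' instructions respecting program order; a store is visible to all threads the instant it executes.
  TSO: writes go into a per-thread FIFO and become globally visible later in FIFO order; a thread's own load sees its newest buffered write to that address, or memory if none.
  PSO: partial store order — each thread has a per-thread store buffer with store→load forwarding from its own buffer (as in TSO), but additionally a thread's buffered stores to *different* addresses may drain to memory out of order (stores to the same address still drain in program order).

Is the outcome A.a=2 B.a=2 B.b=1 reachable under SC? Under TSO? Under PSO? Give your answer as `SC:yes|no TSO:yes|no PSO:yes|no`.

SC:no TSO:no PSO:yes

outcome vector order: (A.a,B.a,B.b)
[SC] allowed = {100, 101, 102, 121, 122, 200, 201, 202, 222}
[TSO] allowed = {100, 101, 102, 121, 122, 200, 201, 202, 222}
[PSO] allowed = {100, 101, 102, 120, 121, 122, 200, 201, 202, 220, 221, 222}
target 221 ∈ {PSO}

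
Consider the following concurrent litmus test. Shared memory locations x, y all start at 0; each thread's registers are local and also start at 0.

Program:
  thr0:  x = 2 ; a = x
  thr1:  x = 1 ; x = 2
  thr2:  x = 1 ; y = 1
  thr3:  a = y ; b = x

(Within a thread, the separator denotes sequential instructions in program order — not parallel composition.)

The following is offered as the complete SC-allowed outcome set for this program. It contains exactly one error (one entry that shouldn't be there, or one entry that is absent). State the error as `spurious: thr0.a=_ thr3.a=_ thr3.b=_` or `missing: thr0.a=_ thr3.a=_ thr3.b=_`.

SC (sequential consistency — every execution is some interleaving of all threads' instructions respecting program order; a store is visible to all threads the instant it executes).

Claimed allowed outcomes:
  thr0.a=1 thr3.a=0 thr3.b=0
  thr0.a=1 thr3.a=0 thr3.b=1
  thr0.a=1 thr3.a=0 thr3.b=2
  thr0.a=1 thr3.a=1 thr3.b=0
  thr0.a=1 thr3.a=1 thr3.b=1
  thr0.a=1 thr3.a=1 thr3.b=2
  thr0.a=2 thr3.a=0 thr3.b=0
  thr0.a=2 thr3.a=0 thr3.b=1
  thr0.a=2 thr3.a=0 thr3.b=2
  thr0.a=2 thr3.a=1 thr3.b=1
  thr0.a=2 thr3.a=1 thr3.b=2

spurious: thr0.a=1 thr3.a=1 thr3.b=0

outcome vector order: (thr0.a,thr3.a,thr3.b)
[SC] allowed = {<1 0 0>; <1 0 1>; <1 0 2>; <1 1 1>; <1 1 2>; <2 0 0>; <2 0 1>; <2 0 2>; <2 1 1>; <2 1 2>}
claimed∖SC = {<1 1 0>}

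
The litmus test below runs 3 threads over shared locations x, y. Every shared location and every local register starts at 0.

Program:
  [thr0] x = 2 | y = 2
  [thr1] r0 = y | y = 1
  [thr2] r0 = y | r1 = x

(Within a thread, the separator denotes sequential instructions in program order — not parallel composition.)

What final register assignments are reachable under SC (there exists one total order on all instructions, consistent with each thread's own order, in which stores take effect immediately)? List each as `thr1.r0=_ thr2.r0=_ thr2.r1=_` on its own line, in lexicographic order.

thr1.r0=0 thr2.r0=0 thr2.r1=0
thr1.r0=0 thr2.r0=0 thr2.r1=2
thr1.r0=0 thr2.r0=1 thr2.r1=0
thr1.r0=0 thr2.r0=1 thr2.r1=2
thr1.r0=0 thr2.r0=2 thr2.r1=2
thr1.r0=2 thr2.r0=0 thr2.r1=0
thr1.r0=2 thr2.r0=0 thr2.r1=2
thr1.r0=2 thr2.r0=1 thr2.r1=2
thr1.r0=2 thr2.r0=2 thr2.r1=2

outcome vector order: (thr1.r0,thr2.r0,thr2.r1)
|SC outcomes| = 9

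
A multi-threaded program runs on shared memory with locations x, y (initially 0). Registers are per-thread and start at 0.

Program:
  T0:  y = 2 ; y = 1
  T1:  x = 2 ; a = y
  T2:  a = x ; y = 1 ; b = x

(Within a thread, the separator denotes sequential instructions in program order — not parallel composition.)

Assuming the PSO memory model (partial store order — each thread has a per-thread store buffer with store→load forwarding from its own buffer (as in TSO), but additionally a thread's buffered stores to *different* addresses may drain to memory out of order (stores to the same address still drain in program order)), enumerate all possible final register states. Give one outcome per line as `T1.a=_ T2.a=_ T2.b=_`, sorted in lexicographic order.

outcome vector order: (T1.a,T2.a,T2.b)
|PSO outcomes| = 9

T1.a=0 T2.a=0 T2.b=0
T1.a=0 T2.a=0 T2.b=2
T1.a=0 T2.a=2 T2.b=2
T1.a=1 T2.a=0 T2.b=0
T1.a=1 T2.a=0 T2.b=2
T1.a=1 T2.a=2 T2.b=2
T1.a=2 T2.a=0 T2.b=0
T1.a=2 T2.a=0 T2.b=2
T1.a=2 T2.a=2 T2.b=2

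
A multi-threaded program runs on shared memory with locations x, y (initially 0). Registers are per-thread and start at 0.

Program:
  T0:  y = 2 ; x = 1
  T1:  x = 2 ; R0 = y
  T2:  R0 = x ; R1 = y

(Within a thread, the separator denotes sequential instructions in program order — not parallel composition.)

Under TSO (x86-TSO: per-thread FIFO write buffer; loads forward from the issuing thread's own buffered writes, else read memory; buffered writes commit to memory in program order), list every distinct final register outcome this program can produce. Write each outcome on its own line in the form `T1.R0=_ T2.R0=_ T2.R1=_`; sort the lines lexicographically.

T1.R0=0 T2.R0=0 T2.R1=0
T1.R0=0 T2.R0=0 T2.R1=2
T1.R0=0 T2.R0=1 T2.R1=2
T1.R0=0 T2.R0=2 T2.R1=0
T1.R0=0 T2.R0=2 T2.R1=2
T1.R0=2 T2.R0=0 T2.R1=0
T1.R0=2 T2.R0=0 T2.R1=2
T1.R0=2 T2.R0=1 T2.R1=2
T1.R0=2 T2.R0=2 T2.R1=0
T1.R0=2 T2.R0=2 T2.R1=2

outcome vector order: (T1.R0,T2.R0,T2.R1)
|TSO outcomes| = 10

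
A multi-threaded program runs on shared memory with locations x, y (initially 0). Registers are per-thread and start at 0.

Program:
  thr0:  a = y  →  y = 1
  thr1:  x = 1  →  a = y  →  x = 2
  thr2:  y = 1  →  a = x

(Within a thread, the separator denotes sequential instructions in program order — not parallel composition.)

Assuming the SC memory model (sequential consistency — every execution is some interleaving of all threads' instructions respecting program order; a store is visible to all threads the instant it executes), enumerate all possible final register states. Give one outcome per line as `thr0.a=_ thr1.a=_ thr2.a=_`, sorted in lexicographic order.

outcome vector order: (thr0.a,thr1.a,thr2.a)
|SC outcomes| = 10

thr0.a=0 thr1.a=0 thr2.a=1
thr0.a=0 thr1.a=0 thr2.a=2
thr0.a=0 thr1.a=1 thr2.a=0
thr0.a=0 thr1.a=1 thr2.a=1
thr0.a=0 thr1.a=1 thr2.a=2
thr0.a=1 thr1.a=0 thr2.a=1
thr0.a=1 thr1.a=0 thr2.a=2
thr0.a=1 thr1.a=1 thr2.a=0
thr0.a=1 thr1.a=1 thr2.a=1
thr0.a=1 thr1.a=1 thr2.a=2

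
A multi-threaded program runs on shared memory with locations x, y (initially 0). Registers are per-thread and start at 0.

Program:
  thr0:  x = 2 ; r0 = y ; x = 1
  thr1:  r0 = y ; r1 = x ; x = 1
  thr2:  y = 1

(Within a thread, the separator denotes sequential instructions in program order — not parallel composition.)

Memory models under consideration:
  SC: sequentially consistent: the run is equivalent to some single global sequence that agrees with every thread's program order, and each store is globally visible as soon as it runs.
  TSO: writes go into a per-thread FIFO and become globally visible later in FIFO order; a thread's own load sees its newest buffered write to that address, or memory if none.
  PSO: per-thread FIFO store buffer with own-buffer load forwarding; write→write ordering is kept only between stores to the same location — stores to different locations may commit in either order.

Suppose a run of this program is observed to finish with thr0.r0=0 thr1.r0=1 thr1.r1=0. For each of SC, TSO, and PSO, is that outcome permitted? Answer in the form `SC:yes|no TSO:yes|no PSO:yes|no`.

SC:no TSO:yes PSO:yes

outcome vector order: (thr0.r0,thr1.r0,thr1.r1)
SC: 11 outcomes — {<0 0 0>, <0 0 1>, <0 0 2>, <0 1 1>, <0 1 2>, <1 0 0>, <1 0 1>, <1 0 2>, <1 1 0>, <1 1 1>, <1 1 2>}
TSO: 12 outcomes — {<0 0 0>, <0 0 1>, <0 0 2>, <0 1 0>, <0 1 1>, <0 1 2>, <1 0 0>, <1 0 1>, <1 0 2>, <1 1 0>, <1 1 1>, <1 1 2>}
PSO: 12 outcomes — {<0 0 0>, <0 0 1>, <0 0 2>, <0 1 0>, <0 1 1>, <0 1 2>, <1 0 0>, <1 0 1>, <1 0 2>, <1 1 0>, <1 1 1>, <1 1 2>}
target <0 1 0> ∈ {TSO,PSO}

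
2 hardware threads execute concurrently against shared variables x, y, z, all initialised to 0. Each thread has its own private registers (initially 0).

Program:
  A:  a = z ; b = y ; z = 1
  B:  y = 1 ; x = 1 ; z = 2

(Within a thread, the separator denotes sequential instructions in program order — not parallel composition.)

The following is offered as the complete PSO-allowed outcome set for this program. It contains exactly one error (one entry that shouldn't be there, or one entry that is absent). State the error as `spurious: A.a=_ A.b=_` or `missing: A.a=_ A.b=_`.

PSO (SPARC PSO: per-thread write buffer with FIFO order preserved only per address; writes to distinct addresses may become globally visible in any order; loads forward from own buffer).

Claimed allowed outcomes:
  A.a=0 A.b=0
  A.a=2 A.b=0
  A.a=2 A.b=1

missing: A.a=0 A.b=1

outcome vector order: (A.a,A.b)
[PSO] allowed = {<0 0>; <0 1>; <2 0>; <2 1>}
PSO∖claimed = {<0 1>}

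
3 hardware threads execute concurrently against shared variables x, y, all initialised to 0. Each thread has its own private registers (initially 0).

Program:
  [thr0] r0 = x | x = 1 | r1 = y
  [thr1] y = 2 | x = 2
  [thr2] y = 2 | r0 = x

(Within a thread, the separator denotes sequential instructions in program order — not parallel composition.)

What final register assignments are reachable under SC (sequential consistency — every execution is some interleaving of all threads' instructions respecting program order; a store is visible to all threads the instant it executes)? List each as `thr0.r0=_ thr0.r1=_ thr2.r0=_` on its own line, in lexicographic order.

thr0.r0=0 thr0.r1=0 thr2.r0=1
thr0.r0=0 thr0.r1=0 thr2.r0=2
thr0.r0=0 thr0.r1=2 thr2.r0=0
thr0.r0=0 thr0.r1=2 thr2.r0=1
thr0.r0=0 thr0.r1=2 thr2.r0=2
thr0.r0=2 thr0.r1=2 thr2.r0=0
thr0.r0=2 thr0.r1=2 thr2.r0=1
thr0.r0=2 thr0.r1=2 thr2.r0=2

outcome vector order: (thr0.r0,thr0.r1,thr2.r0)
|SC outcomes| = 8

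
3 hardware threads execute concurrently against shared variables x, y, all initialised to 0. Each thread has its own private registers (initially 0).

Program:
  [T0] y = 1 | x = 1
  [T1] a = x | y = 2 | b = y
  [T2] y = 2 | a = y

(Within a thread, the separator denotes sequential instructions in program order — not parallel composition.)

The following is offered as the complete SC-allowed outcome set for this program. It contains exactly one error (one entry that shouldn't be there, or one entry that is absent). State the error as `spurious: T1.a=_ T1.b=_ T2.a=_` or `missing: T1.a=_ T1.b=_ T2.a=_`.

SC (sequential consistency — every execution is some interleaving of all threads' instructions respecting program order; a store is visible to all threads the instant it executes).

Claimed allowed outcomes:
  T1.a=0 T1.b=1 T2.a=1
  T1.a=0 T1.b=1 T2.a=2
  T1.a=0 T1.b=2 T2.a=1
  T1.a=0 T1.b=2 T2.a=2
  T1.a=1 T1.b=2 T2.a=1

missing: T1.a=1 T1.b=2 T2.a=2

outcome vector order: (T1.a,T1.b,T2.a)
under SC → 0/1/1 0/1/2 0/2/1 0/2/2 1/2/1 1/2/2
SC∖claimed = {1/2/2}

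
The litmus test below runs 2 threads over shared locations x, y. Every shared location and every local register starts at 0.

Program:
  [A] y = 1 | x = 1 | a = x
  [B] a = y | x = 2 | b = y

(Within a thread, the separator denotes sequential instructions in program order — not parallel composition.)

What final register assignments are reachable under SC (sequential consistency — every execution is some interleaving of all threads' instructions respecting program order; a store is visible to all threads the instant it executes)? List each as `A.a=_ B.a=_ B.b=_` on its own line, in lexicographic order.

A.a=1 B.a=0 B.b=0
A.a=1 B.a=0 B.b=1
A.a=1 B.a=1 B.b=1
A.a=2 B.a=0 B.b=1
A.a=2 B.a=1 B.b=1

outcome vector order: (A.a,B.a,B.b)
|SC outcomes| = 5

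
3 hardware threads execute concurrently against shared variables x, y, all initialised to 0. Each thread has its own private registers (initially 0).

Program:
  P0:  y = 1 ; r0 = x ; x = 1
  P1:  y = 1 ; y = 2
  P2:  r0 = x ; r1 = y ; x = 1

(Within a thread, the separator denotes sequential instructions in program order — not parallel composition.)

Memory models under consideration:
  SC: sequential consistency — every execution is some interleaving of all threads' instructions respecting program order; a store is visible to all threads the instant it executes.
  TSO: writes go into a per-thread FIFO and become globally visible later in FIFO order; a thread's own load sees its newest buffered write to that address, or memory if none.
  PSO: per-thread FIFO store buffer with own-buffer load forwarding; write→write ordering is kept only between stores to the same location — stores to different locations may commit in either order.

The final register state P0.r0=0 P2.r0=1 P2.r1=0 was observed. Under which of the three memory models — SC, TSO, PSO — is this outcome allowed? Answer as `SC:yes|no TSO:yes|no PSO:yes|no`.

SC:no TSO:no PSO:yes

outcome vector order: (P0.r0,P2.r0,P2.r1)
under SC → <0 0 0> <0 0 1> <0 0 2> <0 1 1> <0 1 2> <1 0 0> <1 0 1> <1 0 2>
under TSO → <0 0 0> <0 0 1> <0 0 2> <0 1 1> <0 1 2> <1 0 0> <1 0 1> <1 0 2>
under PSO → <0 0 0> <0 0 1> <0 0 2> <0 1 0> <0 1 1> <0 1 2> <1 0 0> <1 0 1> <1 0 2>
target <0 1 0> ∈ {PSO}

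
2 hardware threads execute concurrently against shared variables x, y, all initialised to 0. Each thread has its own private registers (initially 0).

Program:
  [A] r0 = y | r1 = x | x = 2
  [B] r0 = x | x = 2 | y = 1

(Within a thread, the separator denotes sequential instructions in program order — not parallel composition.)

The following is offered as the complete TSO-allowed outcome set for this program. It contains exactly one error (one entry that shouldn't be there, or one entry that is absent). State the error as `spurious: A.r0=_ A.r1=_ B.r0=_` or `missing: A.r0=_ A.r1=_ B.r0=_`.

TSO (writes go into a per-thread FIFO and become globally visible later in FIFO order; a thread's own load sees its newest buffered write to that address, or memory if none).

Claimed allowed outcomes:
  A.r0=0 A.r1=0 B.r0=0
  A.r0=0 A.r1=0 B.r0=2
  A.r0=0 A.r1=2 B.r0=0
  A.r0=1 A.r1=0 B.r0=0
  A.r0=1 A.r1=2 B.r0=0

spurious: A.r0=1 A.r1=0 B.r0=0

outcome vector order: (A.r0,A.r1,B.r0)
[TSO] allowed = {0/0/0; 0/0/2; 0/2/0; 1/2/0}
claimed∖TSO = {1/0/0}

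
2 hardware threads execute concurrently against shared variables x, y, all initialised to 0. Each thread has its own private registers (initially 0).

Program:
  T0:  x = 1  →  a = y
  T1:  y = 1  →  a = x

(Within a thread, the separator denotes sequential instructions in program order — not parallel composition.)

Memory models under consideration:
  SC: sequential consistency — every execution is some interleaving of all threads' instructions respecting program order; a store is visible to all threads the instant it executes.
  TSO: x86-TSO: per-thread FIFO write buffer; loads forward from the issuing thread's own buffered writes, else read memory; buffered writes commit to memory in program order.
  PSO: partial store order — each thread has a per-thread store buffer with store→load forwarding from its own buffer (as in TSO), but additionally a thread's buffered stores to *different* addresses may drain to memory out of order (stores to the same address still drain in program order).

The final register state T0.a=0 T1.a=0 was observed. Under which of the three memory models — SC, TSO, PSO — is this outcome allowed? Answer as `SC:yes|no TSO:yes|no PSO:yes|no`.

SC:no TSO:yes PSO:yes

outcome vector order: (T0.a,T1.a)
[SC] allowed = {0/1 1/0 1/1}
[TSO] allowed = {0/0 0/1 1/0 1/1}
[PSO] allowed = {0/0 0/1 1/0 1/1}
target 0/0 ∈ {TSO,PSO}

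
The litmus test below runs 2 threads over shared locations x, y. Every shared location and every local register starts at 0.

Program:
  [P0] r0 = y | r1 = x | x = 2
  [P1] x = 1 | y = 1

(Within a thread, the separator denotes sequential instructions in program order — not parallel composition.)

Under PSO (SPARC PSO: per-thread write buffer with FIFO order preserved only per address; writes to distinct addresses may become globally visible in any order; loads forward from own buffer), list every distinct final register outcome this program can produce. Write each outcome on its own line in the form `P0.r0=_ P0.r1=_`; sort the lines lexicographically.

P0.r0=0 P0.r1=0
P0.r0=0 P0.r1=1
P0.r0=1 P0.r1=0
P0.r0=1 P0.r1=1

outcome vector order: (P0.r0,P0.r1)
|PSO outcomes| = 4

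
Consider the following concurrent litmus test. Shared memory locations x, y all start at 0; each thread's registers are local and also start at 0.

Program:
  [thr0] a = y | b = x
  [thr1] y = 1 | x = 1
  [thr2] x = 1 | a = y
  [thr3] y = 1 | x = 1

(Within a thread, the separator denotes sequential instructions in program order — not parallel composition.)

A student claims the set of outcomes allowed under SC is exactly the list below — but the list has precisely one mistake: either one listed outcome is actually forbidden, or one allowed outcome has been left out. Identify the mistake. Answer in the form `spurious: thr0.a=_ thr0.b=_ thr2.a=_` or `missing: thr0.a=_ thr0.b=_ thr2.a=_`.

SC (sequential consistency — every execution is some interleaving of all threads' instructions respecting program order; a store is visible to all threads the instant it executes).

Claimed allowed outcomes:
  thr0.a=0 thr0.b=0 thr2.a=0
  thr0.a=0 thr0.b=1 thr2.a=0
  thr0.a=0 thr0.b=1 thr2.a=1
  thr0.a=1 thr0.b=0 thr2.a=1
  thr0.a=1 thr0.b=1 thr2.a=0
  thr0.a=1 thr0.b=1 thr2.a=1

missing: thr0.a=0 thr0.b=0 thr2.a=1

outcome vector order: (thr0.a,thr0.b,thr2.a)
SC: 7 outcomes — {<0 0 0>, <0 0 1>, <0 1 0>, <0 1 1>, <1 0 1>, <1 1 0>, <1 1 1>}
SC∖claimed = {<0 0 1>}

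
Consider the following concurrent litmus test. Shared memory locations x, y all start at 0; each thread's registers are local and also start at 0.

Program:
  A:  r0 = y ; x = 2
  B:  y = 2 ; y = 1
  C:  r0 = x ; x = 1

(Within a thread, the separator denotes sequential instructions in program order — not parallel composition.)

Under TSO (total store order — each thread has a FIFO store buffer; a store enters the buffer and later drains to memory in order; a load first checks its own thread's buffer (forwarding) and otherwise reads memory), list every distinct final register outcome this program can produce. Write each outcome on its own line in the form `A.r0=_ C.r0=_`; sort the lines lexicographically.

outcome vector order: (A.r0,C.r0)
|TSO outcomes| = 6

A.r0=0 C.r0=0
A.r0=0 C.r0=2
A.r0=1 C.r0=0
A.r0=1 C.r0=2
A.r0=2 C.r0=0
A.r0=2 C.r0=2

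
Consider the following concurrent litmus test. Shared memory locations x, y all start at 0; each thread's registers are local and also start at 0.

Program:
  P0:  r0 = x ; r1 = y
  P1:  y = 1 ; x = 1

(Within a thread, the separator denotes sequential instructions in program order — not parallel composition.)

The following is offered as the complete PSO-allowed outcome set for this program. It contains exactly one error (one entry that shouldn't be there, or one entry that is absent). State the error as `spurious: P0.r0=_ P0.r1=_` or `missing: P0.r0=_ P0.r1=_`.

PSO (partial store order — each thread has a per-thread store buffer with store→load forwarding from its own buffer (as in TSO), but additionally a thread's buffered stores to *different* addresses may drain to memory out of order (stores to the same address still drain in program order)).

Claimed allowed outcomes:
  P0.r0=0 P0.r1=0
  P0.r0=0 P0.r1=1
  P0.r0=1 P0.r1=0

outcome vector order: (P0.r0,P0.r1)
PSO: 4 outcomes — {(0,0), (0,1), (1,0), (1,1)}
PSO∖claimed = {(1,1)}

missing: P0.r0=1 P0.r1=1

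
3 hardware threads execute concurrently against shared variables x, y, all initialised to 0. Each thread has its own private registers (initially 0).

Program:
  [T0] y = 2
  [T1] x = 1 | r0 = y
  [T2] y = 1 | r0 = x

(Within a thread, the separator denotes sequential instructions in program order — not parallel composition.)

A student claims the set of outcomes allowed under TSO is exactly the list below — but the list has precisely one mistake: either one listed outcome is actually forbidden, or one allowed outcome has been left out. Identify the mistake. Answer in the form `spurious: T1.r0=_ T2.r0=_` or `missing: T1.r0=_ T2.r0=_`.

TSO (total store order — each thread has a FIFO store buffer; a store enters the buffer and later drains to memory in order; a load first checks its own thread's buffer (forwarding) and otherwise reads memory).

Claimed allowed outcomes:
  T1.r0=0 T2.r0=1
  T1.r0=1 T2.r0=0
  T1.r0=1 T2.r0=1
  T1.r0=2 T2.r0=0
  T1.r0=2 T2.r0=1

outcome vector order: (T1.r0,T2.r0)
under TSO → <0 0>, <0 1>, <1 0>, <1 1>, <2 0>, <2 1>
TSO∖claimed = {<0 0>}

missing: T1.r0=0 T2.r0=0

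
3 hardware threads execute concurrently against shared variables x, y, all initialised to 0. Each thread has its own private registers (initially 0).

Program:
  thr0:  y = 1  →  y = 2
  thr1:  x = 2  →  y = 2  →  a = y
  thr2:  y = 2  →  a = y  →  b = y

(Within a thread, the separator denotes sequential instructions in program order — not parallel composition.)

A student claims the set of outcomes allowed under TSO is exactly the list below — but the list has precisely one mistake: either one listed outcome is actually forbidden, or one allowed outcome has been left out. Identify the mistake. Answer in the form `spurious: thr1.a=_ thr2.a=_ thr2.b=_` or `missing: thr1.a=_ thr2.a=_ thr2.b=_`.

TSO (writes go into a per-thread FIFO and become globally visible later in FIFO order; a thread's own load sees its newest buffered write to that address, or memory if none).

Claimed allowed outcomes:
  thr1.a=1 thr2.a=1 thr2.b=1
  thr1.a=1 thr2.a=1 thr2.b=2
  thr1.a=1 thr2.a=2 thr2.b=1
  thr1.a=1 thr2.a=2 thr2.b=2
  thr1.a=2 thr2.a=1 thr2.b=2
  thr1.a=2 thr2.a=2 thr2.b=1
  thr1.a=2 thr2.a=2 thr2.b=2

outcome vector order: (thr1.a,thr2.a,thr2.b)
under TSO → 111 112 121 122 211 212 221 222
TSO∖claimed = {211}

missing: thr1.a=2 thr2.a=1 thr2.b=1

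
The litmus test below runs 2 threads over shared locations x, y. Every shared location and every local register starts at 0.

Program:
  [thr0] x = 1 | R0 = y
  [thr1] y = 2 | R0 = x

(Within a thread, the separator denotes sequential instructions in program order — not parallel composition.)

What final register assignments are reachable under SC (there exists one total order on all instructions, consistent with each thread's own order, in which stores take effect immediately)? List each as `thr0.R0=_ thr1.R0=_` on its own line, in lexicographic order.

outcome vector order: (thr0.R0,thr1.R0)
|SC outcomes| = 3

thr0.R0=0 thr1.R0=1
thr0.R0=2 thr1.R0=0
thr0.R0=2 thr1.R0=1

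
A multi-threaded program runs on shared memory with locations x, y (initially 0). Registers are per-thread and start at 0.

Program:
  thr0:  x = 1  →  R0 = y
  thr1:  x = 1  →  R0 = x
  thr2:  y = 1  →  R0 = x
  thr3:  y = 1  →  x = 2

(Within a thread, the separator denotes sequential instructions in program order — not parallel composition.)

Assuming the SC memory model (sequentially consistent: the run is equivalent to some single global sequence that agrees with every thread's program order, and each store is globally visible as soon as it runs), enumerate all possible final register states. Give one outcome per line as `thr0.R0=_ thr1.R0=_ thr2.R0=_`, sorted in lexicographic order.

thr0.R0=0 thr1.R0=1 thr2.R0=1
thr0.R0=0 thr1.R0=1 thr2.R0=2
thr0.R0=0 thr1.R0=2 thr2.R0=1
thr0.R0=0 thr1.R0=2 thr2.R0=2
thr0.R0=1 thr1.R0=1 thr2.R0=0
thr0.R0=1 thr1.R0=1 thr2.R0=1
thr0.R0=1 thr1.R0=1 thr2.R0=2
thr0.R0=1 thr1.R0=2 thr2.R0=0
thr0.R0=1 thr1.R0=2 thr2.R0=1
thr0.R0=1 thr1.R0=2 thr2.R0=2

outcome vector order: (thr0.R0,thr1.R0,thr2.R0)
|SC outcomes| = 10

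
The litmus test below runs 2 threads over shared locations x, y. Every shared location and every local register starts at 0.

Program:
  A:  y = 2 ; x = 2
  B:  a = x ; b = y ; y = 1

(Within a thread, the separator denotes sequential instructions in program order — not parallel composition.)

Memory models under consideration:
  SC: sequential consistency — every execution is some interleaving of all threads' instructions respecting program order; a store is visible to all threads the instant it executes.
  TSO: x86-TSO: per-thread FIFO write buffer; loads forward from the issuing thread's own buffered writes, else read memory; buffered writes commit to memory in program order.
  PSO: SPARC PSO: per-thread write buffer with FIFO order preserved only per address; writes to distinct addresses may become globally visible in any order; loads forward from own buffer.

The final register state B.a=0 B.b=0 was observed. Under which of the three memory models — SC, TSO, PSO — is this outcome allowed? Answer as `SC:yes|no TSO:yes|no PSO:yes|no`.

SC:yes TSO:yes PSO:yes

outcome vector order: (B.a,B.b)
SC (3): (0,0); (0,2); (2,2)
TSO (3): (0,0); (0,2); (2,2)
PSO (4): (0,0); (0,2); (2,0); (2,2)
target (0,0) ∈ {SC,TSO,PSO}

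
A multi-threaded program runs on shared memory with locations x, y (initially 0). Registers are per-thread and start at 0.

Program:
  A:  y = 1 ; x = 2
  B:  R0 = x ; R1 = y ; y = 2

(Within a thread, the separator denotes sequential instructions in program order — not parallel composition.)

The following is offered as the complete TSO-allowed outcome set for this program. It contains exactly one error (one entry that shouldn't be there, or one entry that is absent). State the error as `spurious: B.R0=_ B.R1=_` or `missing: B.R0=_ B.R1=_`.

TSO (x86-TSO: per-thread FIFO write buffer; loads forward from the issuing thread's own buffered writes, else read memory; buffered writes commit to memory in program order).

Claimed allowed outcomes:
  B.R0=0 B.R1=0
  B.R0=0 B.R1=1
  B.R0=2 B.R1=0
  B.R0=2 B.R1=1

outcome vector order: (B.R0,B.R1)
[TSO] allowed = {00; 01; 21}
claimed∖TSO = {20}

spurious: B.R0=2 B.R1=0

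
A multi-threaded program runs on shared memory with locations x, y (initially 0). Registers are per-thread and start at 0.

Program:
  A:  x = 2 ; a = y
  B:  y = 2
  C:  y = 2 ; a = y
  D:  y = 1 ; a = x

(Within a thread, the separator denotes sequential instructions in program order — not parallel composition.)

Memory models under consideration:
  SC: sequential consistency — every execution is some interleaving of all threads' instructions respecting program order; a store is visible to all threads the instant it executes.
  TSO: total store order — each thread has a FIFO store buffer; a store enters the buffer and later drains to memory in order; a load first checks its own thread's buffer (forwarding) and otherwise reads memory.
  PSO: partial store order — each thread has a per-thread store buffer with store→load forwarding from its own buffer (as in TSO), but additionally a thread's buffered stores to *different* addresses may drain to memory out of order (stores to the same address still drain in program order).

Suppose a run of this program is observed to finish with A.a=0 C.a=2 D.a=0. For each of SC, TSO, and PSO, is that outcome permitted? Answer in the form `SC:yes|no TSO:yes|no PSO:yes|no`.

SC:no TSO:yes PSO:yes

outcome vector order: (A.a,C.a,D.a)
[SC] allowed = {<0 1 2>, <0 2 2>, <1 1 0>, <1 1 2>, <1 2 0>, <1 2 2>, <2 1 0>, <2 1 2>, <2 2 0>, <2 2 2>}
[TSO] allowed = {<0 1 0>, <0 1 2>, <0 2 0>, <0 2 2>, <1 1 0>, <1 1 2>, <1 2 0>, <1 2 2>, <2 1 0>, <2 1 2>, <2 2 0>, <2 2 2>}
[PSO] allowed = {<0 1 0>, <0 1 2>, <0 2 0>, <0 2 2>, <1 1 0>, <1 1 2>, <1 2 0>, <1 2 2>, <2 1 0>, <2 1 2>, <2 2 0>, <2 2 2>}
target <0 2 0> ∈ {TSO,PSO}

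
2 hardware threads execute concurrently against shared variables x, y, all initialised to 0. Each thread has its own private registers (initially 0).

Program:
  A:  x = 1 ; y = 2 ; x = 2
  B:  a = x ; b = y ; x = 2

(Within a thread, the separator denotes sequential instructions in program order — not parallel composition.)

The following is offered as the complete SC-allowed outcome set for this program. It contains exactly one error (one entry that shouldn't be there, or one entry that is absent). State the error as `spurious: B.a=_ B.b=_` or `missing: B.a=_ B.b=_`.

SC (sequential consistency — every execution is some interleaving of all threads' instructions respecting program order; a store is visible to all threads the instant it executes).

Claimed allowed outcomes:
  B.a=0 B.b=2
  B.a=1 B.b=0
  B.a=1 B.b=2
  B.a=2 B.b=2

outcome vector order: (B.a,B.b)
SC: 5 outcomes — {00 02 10 12 22}
SC∖claimed = {00}

missing: B.a=0 B.b=0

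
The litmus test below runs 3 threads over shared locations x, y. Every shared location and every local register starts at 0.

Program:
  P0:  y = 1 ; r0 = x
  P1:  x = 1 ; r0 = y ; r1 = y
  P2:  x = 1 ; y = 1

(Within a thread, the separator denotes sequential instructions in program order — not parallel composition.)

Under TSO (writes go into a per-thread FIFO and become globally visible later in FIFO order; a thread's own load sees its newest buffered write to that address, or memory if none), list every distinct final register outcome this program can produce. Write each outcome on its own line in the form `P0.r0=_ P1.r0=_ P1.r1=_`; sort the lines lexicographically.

P0.r0=0 P1.r0=0 P1.r1=0
P0.r0=0 P1.r0=0 P1.r1=1
P0.r0=0 P1.r0=1 P1.r1=1
P0.r0=1 P1.r0=0 P1.r1=0
P0.r0=1 P1.r0=0 P1.r1=1
P0.r0=1 P1.r0=1 P1.r1=1

outcome vector order: (P0.r0,P1.r0,P1.r1)
|TSO outcomes| = 6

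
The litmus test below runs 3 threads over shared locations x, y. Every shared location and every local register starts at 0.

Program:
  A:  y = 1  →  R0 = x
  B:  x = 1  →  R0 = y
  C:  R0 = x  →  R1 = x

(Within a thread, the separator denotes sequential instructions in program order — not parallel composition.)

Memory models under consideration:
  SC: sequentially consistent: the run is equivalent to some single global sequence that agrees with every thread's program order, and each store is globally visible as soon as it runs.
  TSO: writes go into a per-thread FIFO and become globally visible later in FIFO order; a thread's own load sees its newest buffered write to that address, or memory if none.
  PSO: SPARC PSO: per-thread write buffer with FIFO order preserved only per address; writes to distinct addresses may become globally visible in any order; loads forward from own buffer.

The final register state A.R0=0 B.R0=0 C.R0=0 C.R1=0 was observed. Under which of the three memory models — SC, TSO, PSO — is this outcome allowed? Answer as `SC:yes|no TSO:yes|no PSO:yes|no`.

SC:no TSO:yes PSO:yes

outcome vector order: (A.R0,B.R0,C.R0,C.R1)
SC: 9 outcomes — {(0,1,0,0), (0,1,0,1), (0,1,1,1), (1,0,0,0), (1,0,0,1), (1,0,1,1), (1,1,0,0), (1,1,0,1), (1,1,1,1)}
TSO: 12 outcomes — {(0,0,0,0), (0,0,0,1), (0,0,1,1), (0,1,0,0), (0,1,0,1), (0,1,1,1), (1,0,0,0), (1,0,0,1), (1,0,1,1), (1,1,0,0), (1,1,0,1), (1,1,1,1)}
PSO: 12 outcomes — {(0,0,0,0), (0,0,0,1), (0,0,1,1), (0,1,0,0), (0,1,0,1), (0,1,1,1), (1,0,0,0), (1,0,0,1), (1,0,1,1), (1,1,0,0), (1,1,0,1), (1,1,1,1)}
target (0,0,0,0) ∈ {TSO,PSO}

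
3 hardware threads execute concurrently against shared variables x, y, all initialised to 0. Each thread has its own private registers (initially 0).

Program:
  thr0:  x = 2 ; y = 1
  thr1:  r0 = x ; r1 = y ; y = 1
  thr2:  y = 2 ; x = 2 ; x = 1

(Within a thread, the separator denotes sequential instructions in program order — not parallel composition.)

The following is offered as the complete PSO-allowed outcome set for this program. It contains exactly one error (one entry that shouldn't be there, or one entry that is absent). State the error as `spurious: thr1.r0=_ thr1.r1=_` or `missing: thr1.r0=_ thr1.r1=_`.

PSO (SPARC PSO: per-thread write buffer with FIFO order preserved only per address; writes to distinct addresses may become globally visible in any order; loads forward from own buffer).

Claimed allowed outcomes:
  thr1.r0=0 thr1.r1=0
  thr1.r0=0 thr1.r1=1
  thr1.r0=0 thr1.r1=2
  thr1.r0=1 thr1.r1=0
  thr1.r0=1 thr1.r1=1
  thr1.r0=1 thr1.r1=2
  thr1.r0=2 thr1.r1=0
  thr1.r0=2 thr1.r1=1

missing: thr1.r0=2 thr1.r1=2

outcome vector order: (thr1.r0,thr1.r1)
PSO (9): 00; 01; 02; 10; 11; 12; 20; 21; 22
PSO∖claimed = {22}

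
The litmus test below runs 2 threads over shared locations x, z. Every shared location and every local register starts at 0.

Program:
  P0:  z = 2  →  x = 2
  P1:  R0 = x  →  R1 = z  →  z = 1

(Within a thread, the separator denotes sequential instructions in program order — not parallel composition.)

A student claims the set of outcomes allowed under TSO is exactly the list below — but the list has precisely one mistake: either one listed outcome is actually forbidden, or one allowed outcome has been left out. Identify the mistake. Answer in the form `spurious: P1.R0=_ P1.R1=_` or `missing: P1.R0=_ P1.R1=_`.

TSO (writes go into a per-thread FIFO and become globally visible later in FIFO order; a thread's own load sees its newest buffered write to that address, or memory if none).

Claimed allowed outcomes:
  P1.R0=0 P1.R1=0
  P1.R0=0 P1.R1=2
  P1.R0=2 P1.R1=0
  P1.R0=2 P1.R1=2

outcome vector order: (P1.R0,P1.R1)
under TSO → 0/0 0/2 2/2
claimed∖TSO = {2/0}

spurious: P1.R0=2 P1.R1=0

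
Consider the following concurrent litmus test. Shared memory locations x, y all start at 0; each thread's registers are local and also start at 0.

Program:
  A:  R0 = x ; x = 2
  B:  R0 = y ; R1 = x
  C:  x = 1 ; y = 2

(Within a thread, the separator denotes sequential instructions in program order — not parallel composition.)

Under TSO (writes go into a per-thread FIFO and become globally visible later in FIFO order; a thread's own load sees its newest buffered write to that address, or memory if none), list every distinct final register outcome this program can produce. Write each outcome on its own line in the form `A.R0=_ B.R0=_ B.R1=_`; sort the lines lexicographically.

A.R0=0 B.R0=0 B.R1=0
A.R0=0 B.R0=0 B.R1=1
A.R0=0 B.R0=0 B.R1=2
A.R0=0 B.R0=2 B.R1=1
A.R0=0 B.R0=2 B.R1=2
A.R0=1 B.R0=0 B.R1=0
A.R0=1 B.R0=0 B.R1=1
A.R0=1 B.R0=0 B.R1=2
A.R0=1 B.R0=2 B.R1=1
A.R0=1 B.R0=2 B.R1=2

outcome vector order: (A.R0,B.R0,B.R1)
|TSO outcomes| = 10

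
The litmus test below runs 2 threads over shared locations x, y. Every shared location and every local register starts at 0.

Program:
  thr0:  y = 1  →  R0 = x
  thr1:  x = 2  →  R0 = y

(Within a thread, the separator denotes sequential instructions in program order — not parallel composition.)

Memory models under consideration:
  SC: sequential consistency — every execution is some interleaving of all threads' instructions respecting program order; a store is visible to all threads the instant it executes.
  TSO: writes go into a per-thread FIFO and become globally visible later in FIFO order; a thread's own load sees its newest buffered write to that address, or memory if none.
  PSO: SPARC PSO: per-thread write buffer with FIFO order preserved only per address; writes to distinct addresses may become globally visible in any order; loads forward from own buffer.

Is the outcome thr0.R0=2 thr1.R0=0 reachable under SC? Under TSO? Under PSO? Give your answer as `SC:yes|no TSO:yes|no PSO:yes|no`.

SC:yes TSO:yes PSO:yes

outcome vector order: (thr0.R0,thr1.R0)
SC: 3 outcomes — {01 20 21}
TSO: 4 outcomes — {00 01 20 21}
PSO: 4 outcomes — {00 01 20 21}
target 20 ∈ {SC,TSO,PSO}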